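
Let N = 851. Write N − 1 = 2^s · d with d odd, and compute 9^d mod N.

303

851 − 1 = 850 = 2^1 · 425, so d = 425.
9^1 ≡ 9 (mod 851)
9^2 ≡ 9^2 = 81 ≡ 81 (mod 851)
9^4 ≡ 81^2 = 6561 ≡ 604 (mod 851)
9^8 ≡ 604^2 = 364816 ≡ 588 (mod 851)
9^16 ≡ 588^2 = 345744 ≡ 238 (mod 851)
9^32 ≡ 238^2 = 56644 ≡ 478 (mod 851)
9^64 ≡ 478^2 = 228484 ≡ 416 (mod 851)
9^128 ≡ 416^2 = 173056 ≡ 303 (mod 851)
9^256 ≡ 303^2 = 91809 ≡ 752 (mod 851)
425 = 256 + 128 + 32 + 8 + 1 in binary powers of 2.
So 9^425 ≡ 752 · 303 · 478 · 588 · 9 ≡ 303 (mod 851).
Squaring chain: 303; never reaches −1, so base 9 is a Miller–Rabin witness that 851 is composite.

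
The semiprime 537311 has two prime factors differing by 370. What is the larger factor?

941

Since p = q + 370, we have 537311 = q(q + 370), so q² + 370q − 537311 = 0.
Discriminant: 370² + 4·537311 = 136900 + 2149244 = 2286144; √2286144 = 1512.
q = (−370 + 1512)/2 = 571, and p = q + 370 = 941.
Check: 571 · 941 = 537311.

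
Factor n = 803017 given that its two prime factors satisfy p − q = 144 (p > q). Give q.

Since p = q + 144, we have 803017 = q(q + 144), so q² + 144q − 803017 = 0.
Discriminant: 144² + 4·803017 = 20736 + 3212068 = 3232804; √3232804 = 1798.
q = (−144 + 1798)/2 = 827, and p = q + 144 = 971.
Check: 827 · 971 = 803017.

827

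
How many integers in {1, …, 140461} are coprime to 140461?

Factor: 140461 = 23 · 31 · 197.
φ(140461) = (23−1) · (31−1) · (197−1) = 22 · 30 · 196 = 129360.

129360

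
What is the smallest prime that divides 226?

226 is even: 2 divides it.

2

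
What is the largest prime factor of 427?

427 = 7 · 61
61 is prime.
So 427 = 7 · 61; the largest prime factor is 61.

61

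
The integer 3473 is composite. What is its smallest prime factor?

3473 is odd.
Digit sum 17, not divisible by 3.
Ends in 3: not divisible by 5.
7: 3473 = 7·496 + 1
11: 3473 = 11·315 + 8
13: 3473 = 13·267 + 2
17: 3473 = 17·204 + 5
19: 3473 = 19·182 + 15
23: 3473 = 23·151

23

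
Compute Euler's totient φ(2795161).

2734800

Factor: 2795161 = 107 · 151 · 173.
φ(2795161) = (107−1) · (151−1) · (173−1) = 106 · 150 · 172 = 2734800.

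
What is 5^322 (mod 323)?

263

5^1 ≡ 5 (mod 323)
5^2 ≡ 5^2 = 25 ≡ 25 (mod 323)
5^4 ≡ 25^2 = 625 ≡ 302 (mod 323)
5^8 ≡ 302^2 = 91204 ≡ 118 (mod 323)
5^16 ≡ 118^2 = 13924 ≡ 35 (mod 323)
5^32 ≡ 35^2 = 1225 ≡ 256 (mod 323)
5^64 ≡ 256^2 = 65536 ≡ 290 (mod 323)
5^128 ≡ 290^2 = 84100 ≡ 120 (mod 323)
5^256 ≡ 120^2 = 14400 ≡ 188 (mod 323)
322 = 256 + 64 + 2 in binary powers of 2.
So 5^322 ≡ 188 · 290 · 25 ≡ 263 (mod 323).
Since 263 ≠ 1, base 5 is a Fermat witness: 323 is composite.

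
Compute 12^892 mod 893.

12^1 ≡ 12 (mod 893)
12^2 ≡ 12^2 = 144 ≡ 144 (mod 893)
12^4 ≡ 144^2 = 20736 ≡ 197 (mod 893)
12^8 ≡ 197^2 = 38809 ≡ 410 (mod 893)
12^16 ≡ 410^2 = 168100 ≡ 216 (mod 893)
12^32 ≡ 216^2 = 46656 ≡ 220 (mod 893)
12^64 ≡ 220^2 = 48400 ≡ 178 (mod 893)
12^128 ≡ 178^2 = 31684 ≡ 429 (mod 893)
12^256 ≡ 429^2 = 184041 ≡ 83 (mod 893)
12^512 ≡ 83^2 = 6889 ≡ 638 (mod 893)
892 = 512 + 256 + 64 + 32 + 16 + 8 + 4 in binary powers of 2.
So 12^892 ≡ 638 · 83 · 178 · 220 · 216 · 410 · 197 ≡ 178 (mod 893).
Since 178 ≠ 1, base 12 is a Fermat witness: 893 is composite.

178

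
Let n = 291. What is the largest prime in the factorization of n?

97

291 = 3 · 97
97 is prime.
So 291 = 3 · 97; the largest prime factor is 97.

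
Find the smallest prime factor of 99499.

99499 is odd.
Digit sum 40, not divisible by 3.
Ends in 9: not divisible by 5.
7: 99499 = 7·14214 + 1
11: 99499 = 11·9045 + 4
13: 99499 = 13·7653 + 10
17: 99499 = 17·5852 + 15
19: 99499 = 19·5236 + 15
23: 99499 = 23·4326 + 1
29: 99499 = 29·3431

29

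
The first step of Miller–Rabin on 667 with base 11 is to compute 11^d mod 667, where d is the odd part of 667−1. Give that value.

667 − 1 = 666 = 2^1 · 333, so d = 333.
11^1 ≡ 11 (mod 667)
11^2 ≡ 11^2 = 121 ≡ 121 (mod 667)
11^4 ≡ 121^2 = 14641 ≡ 634 (mod 667)
11^8 ≡ 634^2 = 401956 ≡ 422 (mod 667)
11^16 ≡ 422^2 = 178084 ≡ 662 (mod 667)
11^32 ≡ 662^2 = 438244 ≡ 25 (mod 667)
11^64 ≡ 25^2 = 625 ≡ 625 (mod 667)
11^128 ≡ 625^2 = 390625 ≡ 430 (mod 667)
11^256 ≡ 430^2 = 184900 ≡ 141 (mod 667)
333 = 256 + 64 + 8 + 4 + 1 in binary powers of 2.
So 11^333 ≡ 141 · 625 · 422 · 634 · 11 ≡ 135 (mod 667).
Squaring chain: 135; never reaches −1, so base 11 is a Miller–Rabin witness that 667 is composite.

135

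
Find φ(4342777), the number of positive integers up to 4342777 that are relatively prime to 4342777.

4262544

Factor: 4342777 = 139 · 157 · 199.
φ(4342777) = (139−1) · (157−1) · (199−1) = 138 · 156 · 198 = 4262544.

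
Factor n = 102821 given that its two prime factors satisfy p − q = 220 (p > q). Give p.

Since p = q + 220, we have 102821 = q(q + 220), so q² + 220q − 102821 = 0.
Discriminant: 220² + 4·102821 = 48400 + 411284 = 459684; √459684 = 678.
q = (−220 + 678)/2 = 229, and p = q + 220 = 449.
Check: 229 · 449 = 102821.

449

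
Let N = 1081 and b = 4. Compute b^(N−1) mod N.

4^1 ≡ 4 (mod 1081)
4^2 ≡ 4^2 = 16 ≡ 16 (mod 1081)
4^4 ≡ 16^2 = 256 ≡ 256 (mod 1081)
4^8 ≡ 256^2 = 65536 ≡ 676 (mod 1081)
4^16 ≡ 676^2 = 456976 ≡ 794 (mod 1081)
4^32 ≡ 794^2 = 630436 ≡ 213 (mod 1081)
4^64 ≡ 213^2 = 45369 ≡ 1048 (mod 1081)
4^128 ≡ 1048^2 = 1098304 ≡ 8 (mod 1081)
4^256 ≡ 8^2 = 64 ≡ 64 (mod 1081)
4^512 ≡ 64^2 = 4096 ≡ 853 (mod 1081)
4^1024 ≡ 853^2 = 727609 ≡ 96 (mod 1081)
1080 = 1024 + 32 + 16 + 8 in binary powers of 2.
So 4^1080 ≡ 96 · 213 · 794 · 676 ≡ 200 (mod 1081).
Since 200 ≠ 1, base 4 is a Fermat witness: 1081 is composite.

200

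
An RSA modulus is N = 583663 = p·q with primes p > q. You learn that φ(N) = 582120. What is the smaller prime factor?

661

φ(n) = (p−1)(q−1) = n − (p+q) + 1, so p + q = 583663 − 582120 + 1 = 1544.
p and q are the roots of t² − 1544t + 583663 = 0.
Discriminant: 1544² − 4·583663 = 2383936 − 2334652 = 49284; √49284 = 222.
q = (1544 − 222)/2 = 661, p = (1544 + 222)/2 = 883.
Check: 661 · 883 = 583663.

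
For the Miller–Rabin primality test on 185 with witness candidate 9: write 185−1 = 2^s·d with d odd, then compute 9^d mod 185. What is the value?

34

185 − 1 = 184 = 2^3 · 23, so d = 23.
9^1 ≡ 9 (mod 185)
9^2 ≡ 9^2 = 81 ≡ 81 (mod 185)
9^4 ≡ 81^2 = 6561 ≡ 86 (mod 185)
9^8 ≡ 86^2 = 7396 ≡ 181 (mod 185)
9^16 ≡ 181^2 = 32761 ≡ 16 (mod 185)
23 = 16 + 4 + 2 + 1 in binary powers of 2.
So 9^23 ≡ 16 · 86 · 81 · 9 ≡ 34 (mod 185).
Squaring chain: 34 → 46 → 81; never reaches −1, so base 9 is a Miller–Rabin witness that 185 is composite.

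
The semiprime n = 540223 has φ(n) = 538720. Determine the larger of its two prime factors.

φ(n) = (p−1)(q−1) = n − (p+q) + 1, so p + q = 540223 − 538720 + 1 = 1504.
p and q are the roots of t² − 1504t + 540223 = 0.
Discriminant: 1504² − 4·540223 = 2262016 − 2160892 = 101124; √101124 = 318.
q = (1504 − 318)/2 = 593, p = (1504 + 318)/2 = 911.
Check: 593 · 911 = 540223.

911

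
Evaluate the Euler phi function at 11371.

11152

Factor: 11371 = 83 · 137.
φ(11371) = (83−1) · (137−1) = 82 · 136 = 11152.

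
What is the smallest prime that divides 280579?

280579 is odd.
Digit sum 31, not divisible by 3.
Ends in 9: not divisible by 5.
7: 280579 = 7·40082 + 5
11: 280579 = 11·25507 + 2
13: 280579 = 13·21583

13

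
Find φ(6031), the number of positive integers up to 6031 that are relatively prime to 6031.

Factor: 6031 = 37 · 163.
φ(6031) = (37−1) · (163−1) = 36 · 162 = 5832.

5832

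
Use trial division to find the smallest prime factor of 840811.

840811 is odd.
Digit sum 22, not divisible by 3.
Ends in 1: not divisible by 5.
7: 840811 = 7·120115 + 6
11: 840811 = 11·76437 + 4
13: 840811 = 13·64677 + 10
17: 840811 = 17·49459 + 8
19: 840811 = 19·44253 + 4
23: 840811 = 23·36557

23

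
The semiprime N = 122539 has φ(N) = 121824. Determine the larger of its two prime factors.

433

φ(n) = (p−1)(q−1) = n − (p+q) + 1, so p + q = 122539 − 121824 + 1 = 716.
p and q are the roots of t² − 716t + 122539 = 0.
Discriminant: 716² − 4·122539 = 512656 − 490156 = 22500; √22500 = 150.
q = (716 − 150)/2 = 283, p = (716 + 150)/2 = 433.
Check: 283 · 433 = 122539.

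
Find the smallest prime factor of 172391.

31

172391 is odd.
Digit sum 23, not divisible by 3.
Ends in 1: not divisible by 5.
7: 172391 = 7·24627 + 2
11: 172391 = 11·15671 + 10
13: 172391 = 13·13260 + 11
17: 172391 = 17·10140 + 11
19: 172391 = 19·9073 + 4
23: 172391 = 23·7495 + 6
29: 172391 = 29·5944 + 15
31: 172391 = 31·5561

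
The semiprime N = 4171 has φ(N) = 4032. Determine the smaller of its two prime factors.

43

φ(n) = (p−1)(q−1) = n − (p+q) + 1, so p + q = 4171 − 4032 + 1 = 140.
p and q are the roots of t² − 140t + 4171 = 0.
Discriminant: 140² − 4·4171 = 19600 − 16684 = 2916; √2916 = 54.
q = (140 − 54)/2 = 43, p = (140 + 54)/2 = 97.
Check: 43 · 97 = 4171.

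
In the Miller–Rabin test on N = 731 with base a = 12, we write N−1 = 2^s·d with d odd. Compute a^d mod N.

201

731 − 1 = 730 = 2^1 · 365, so d = 365.
12^1 ≡ 12 (mod 731)
12^2 ≡ 12^2 = 144 ≡ 144 (mod 731)
12^4 ≡ 144^2 = 20736 ≡ 268 (mod 731)
12^8 ≡ 268^2 = 71824 ≡ 186 (mod 731)
12^16 ≡ 186^2 = 34596 ≡ 239 (mod 731)
12^32 ≡ 239^2 = 57121 ≡ 103 (mod 731)
12^64 ≡ 103^2 = 10609 ≡ 375 (mod 731)
12^128 ≡ 375^2 = 140625 ≡ 273 (mod 731)
12^256 ≡ 273^2 = 74529 ≡ 698 (mod 731)
365 = 256 + 64 + 32 + 8 + 4 + 1 in binary powers of 2.
So 12^365 ≡ 698 · 375 · 103 · 186 · 268 · 12 ≡ 201 (mod 731).
Squaring chain: 201; never reaches −1, so base 12 is a Miller–Rabin witness that 731 is composite.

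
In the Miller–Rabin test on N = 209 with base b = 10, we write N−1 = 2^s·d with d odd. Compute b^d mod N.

209 − 1 = 208 = 2^4 · 13, so d = 13.
10^1 ≡ 10 (mod 209)
10^2 ≡ 10^2 = 100 ≡ 100 (mod 209)
10^4 ≡ 100^2 = 10000 ≡ 177 (mod 209)
10^8 ≡ 177^2 = 31329 ≡ 188 (mod 209)
13 = 8 + 4 + 1 in binary powers of 2.
So 10^13 ≡ 188 · 177 · 10 ≡ 32 (mod 209).
Squaring chain: 32 → 188 → 23 → 111; never reaches −1, so base 10 is a Miller–Rabin witness that 209 is composite.

32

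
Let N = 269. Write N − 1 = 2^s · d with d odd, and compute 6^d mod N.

268

269 − 1 = 268 = 2^2 · 67, so d = 67.
6^1 ≡ 6 (mod 269)
6^2 ≡ 6^2 = 36 ≡ 36 (mod 269)
6^4 ≡ 36^2 = 1296 ≡ 220 (mod 269)
6^8 ≡ 220^2 = 48400 ≡ 249 (mod 269)
6^16 ≡ 249^2 = 62001 ≡ 131 (mod 269)
6^32 ≡ 131^2 = 17161 ≡ 214 (mod 269)
6^64 ≡ 214^2 = 45796 ≡ 66 (mod 269)
67 = 64 + 2 + 1 in binary powers of 2.
So 6^67 ≡ 66 · 36 · 6 ≡ 268 (mod 269).
Since 6^d ≡ 268 (mod 269), base 6 does not prove 269 composite.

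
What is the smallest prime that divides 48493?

48493 is odd.
Digit sum 28, not divisible by 3.
Ends in 3: not divisible by 5.
7: 48493 = 7·6927 + 4
11: 48493 = 11·4408 + 5
13: 48493 = 13·3730 + 3
17: 48493 = 17·2852 + 9
19: 48493 = 19·2552 + 5
23: 48493 = 23·2108 + 9
29: 48493 = 29·1672 + 5
31: 48493 = 31·1564 + 9
37: 48493 = 37·1310 + 23
41: 48493 = 41·1182 + 31
43: 48493 = 43·1127 + 32
47: 48493 = 47·1031 + 36
53: 48493 = 53·914 + 51
59: 48493 = 59·821 + 54
61: 48493 = 61·794 + 59
67: 48493 = 67·723 + 52
71: 48493 = 71·683

71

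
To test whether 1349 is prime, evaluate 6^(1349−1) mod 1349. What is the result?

6^1 ≡ 6 (mod 1349)
6^2 ≡ 6^2 = 36 ≡ 36 (mod 1349)
6^4 ≡ 36^2 = 1296 ≡ 1296 (mod 1349)
6^8 ≡ 1296^2 = 1679616 ≡ 111 (mod 1349)
6^16 ≡ 111^2 = 12321 ≡ 180 (mod 1349)
6^32 ≡ 180^2 = 32400 ≡ 24 (mod 1349)
6^64 ≡ 24^2 = 576 ≡ 576 (mod 1349)
6^128 ≡ 576^2 = 331776 ≡ 1271 (mod 1349)
6^256 ≡ 1271^2 = 1615441 ≡ 688 (mod 1349)
6^512 ≡ 688^2 = 473344 ≡ 1194 (mod 1349)
6^1024 ≡ 1194^2 = 1425636 ≡ 1092 (mod 1349)
1348 = 1024 + 256 + 64 + 4 in binary powers of 2.
So 6^1348 ≡ 1092 · 688 · 576 · 1296 ≡ 161 (mod 1349).
Since 161 ≠ 1, base 6 is a Fermat witness: 1349 is composite.

161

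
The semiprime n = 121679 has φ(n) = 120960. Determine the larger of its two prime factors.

φ(n) = (p−1)(q−1) = n − (p+q) + 1, so p + q = 121679 − 120960 + 1 = 720.
p and q are the roots of t² − 720t + 121679 = 0.
Discriminant: 720² − 4·121679 = 518400 − 486716 = 31684; √31684 = 178.
q = (720 − 178)/2 = 271, p = (720 + 178)/2 = 449.
Check: 271 · 449 = 121679.

449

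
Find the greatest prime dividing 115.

115 = 5 · 23
23 is prime.
So 115 = 5 · 23; the largest prime factor is 23.

23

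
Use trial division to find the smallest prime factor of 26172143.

26172143 is odd.
Digit sum 26, not divisible by 3.
Ends in 3: not divisible by 5.
7: 26172143 = 7·3738877 + 4
11: 26172143 = 11·2379285 + 8
13: 26172143 = 13·2013241 + 10
17: 26172143 = 17·1539537 + 14
19: 26172143 = 19·1377481 + 4
23: 26172143 = 23·1137919 + 6
29: 26172143 = 29·902487 + 20
31: 26172143 = 31·844262 + 21
37: 26172143 = 37·707355 + 8
41: 26172143 = 41·638344 + 39
43: 26172143 = 43·608654 + 21
47: 26172143 = 47·556854 + 5
53: 26172143 = 53·493814 + 1
59: 26172143 = 59·443595 + 38
61: 26172143 = 61·429051 + 32
67: 26172143 = 67·390629

67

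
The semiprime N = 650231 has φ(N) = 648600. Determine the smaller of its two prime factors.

691

φ(n) = (p−1)(q−1) = n − (p+q) + 1, so p + q = 650231 − 648600 + 1 = 1632.
p and q are the roots of t² − 1632t + 650231 = 0.
Discriminant: 1632² − 4·650231 = 2663424 − 2600924 = 62500; √62500 = 250.
q = (1632 − 250)/2 = 691, p = (1632 + 250)/2 = 941.
Check: 691 · 941 = 650231.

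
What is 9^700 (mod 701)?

1

9^1 ≡ 9 (mod 701)
9^2 ≡ 9^2 = 81 ≡ 81 (mod 701)
9^4 ≡ 81^2 = 6561 ≡ 252 (mod 701)
9^8 ≡ 252^2 = 63504 ≡ 414 (mod 701)
9^16 ≡ 414^2 = 171396 ≡ 352 (mod 701)
9^32 ≡ 352^2 = 123904 ≡ 528 (mod 701)
9^64 ≡ 528^2 = 278784 ≡ 487 (mod 701)
9^128 ≡ 487^2 = 237169 ≡ 231 (mod 701)
9^256 ≡ 231^2 = 53361 ≡ 85 (mod 701)
9^512 ≡ 85^2 = 7225 ≡ 215 (mod 701)
700 = 512 + 128 + 32 + 16 + 8 + 4 in binary powers of 2.
So 9^700 ≡ 215 · 231 · 528 · 352 · 414 · 252 ≡ 1 (mod 701).
Since the result is 1, base 9 gives no evidence that 701 is composite.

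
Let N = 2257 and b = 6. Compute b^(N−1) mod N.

6^1 ≡ 6 (mod 2257)
6^2 ≡ 6^2 = 36 ≡ 36 (mod 2257)
6^4 ≡ 36^2 = 1296 ≡ 1296 (mod 2257)
6^8 ≡ 1296^2 = 1679616 ≡ 408 (mod 2257)
6^16 ≡ 408^2 = 166464 ≡ 1703 (mod 2257)
6^32 ≡ 1703^2 = 2900209 ≡ 2221 (mod 2257)
6^64 ≡ 2221^2 = 4932841 ≡ 1296 (mod 2257)
6^128 ≡ 1296^2 = 1679616 ≡ 408 (mod 2257)
6^256 ≡ 408^2 = 166464 ≡ 1703 (mod 2257)
6^512 ≡ 1703^2 = 2900209 ≡ 2221 (mod 2257)
6^1024 ≡ 2221^2 = 4932841 ≡ 1296 (mod 2257)
6^2048 ≡ 1296^2 = 1679616 ≡ 408 (mod 2257)
2256 = 2048 + 128 + 64 + 16 in binary powers of 2.
So 6^2256 ≡ 408 · 408 · 1296 · 1703 ≡ 741 (mod 2257).
Since 741 ≠ 1, base 6 is a Fermat witness: 2257 is composite.

741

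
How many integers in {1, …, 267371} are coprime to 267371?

243360

Factor: 267371 = 13 · 131 · 157.
φ(267371) = (13−1) · (131−1) · (157−1) = 12 · 130 · 156 = 243360.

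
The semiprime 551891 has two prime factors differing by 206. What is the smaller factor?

647

Since p = q + 206, we have 551891 = q(q + 206), so q² + 206q − 551891 = 0.
Discriminant: 206² + 4·551891 = 42436 + 2207564 = 2250000; √2250000 = 1500.
q = (−206 + 1500)/2 = 647, and p = q + 206 = 853.
Check: 647 · 853 = 551891.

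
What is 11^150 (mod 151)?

11^1 ≡ 11 (mod 151)
11^2 ≡ 11^2 = 121 ≡ 121 (mod 151)
11^4 ≡ 121^2 = 14641 ≡ 145 (mod 151)
11^8 ≡ 145^2 = 21025 ≡ 36 (mod 151)
11^16 ≡ 36^2 = 1296 ≡ 88 (mod 151)
11^32 ≡ 88^2 = 7744 ≡ 43 (mod 151)
11^64 ≡ 43^2 = 1849 ≡ 37 (mod 151)
11^128 ≡ 37^2 = 1369 ≡ 10 (mod 151)
150 = 128 + 16 + 4 + 2 in binary powers of 2.
So 11^150 ≡ 10 · 88 · 145 · 121 ≡ 1 (mod 151).
Since the result is 1, base 11 gives no evidence that 151 is composite.

1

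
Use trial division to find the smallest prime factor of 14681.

53

14681 is odd.
Digit sum 20, not divisible by 3.
Ends in 1: not divisible by 5.
7: 14681 = 7·2097 + 2
11: 14681 = 11·1334 + 7
13: 14681 = 13·1129 + 4
17: 14681 = 17·863 + 10
19: 14681 = 19·772 + 13
23: 14681 = 23·638 + 7
29: 14681 = 29·506 + 7
31: 14681 = 31·473 + 18
37: 14681 = 37·396 + 29
41: 14681 = 41·358 + 3
43: 14681 = 43·341 + 18
47: 14681 = 47·312 + 17
53: 14681 = 53·277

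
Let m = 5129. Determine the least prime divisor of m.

5129 is odd.
Digit sum 17, not divisible by 3.
Ends in 9: not divisible by 5.
7: 5129 = 7·732 + 5
11: 5129 = 11·466 + 3
13: 5129 = 13·394 + 7
17: 5129 = 17·301 + 12
19: 5129 = 19·269 + 18
23: 5129 = 23·223

23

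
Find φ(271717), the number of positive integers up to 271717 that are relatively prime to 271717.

Factor: 271717 = 43 · 71 · 89.
φ(271717) = (43−1) · (71−1) · (89−1) = 42 · 70 · 88 = 258720.

258720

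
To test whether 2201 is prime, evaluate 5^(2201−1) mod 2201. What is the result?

5^1 ≡ 5 (mod 2201)
5^2 ≡ 5^2 = 25 ≡ 25 (mod 2201)
5^4 ≡ 25^2 = 625 ≡ 625 (mod 2201)
5^8 ≡ 625^2 = 390625 ≡ 1048 (mod 2201)
5^16 ≡ 1048^2 = 1098304 ≡ 5 (mod 2201)
5^32 ≡ 5^2 = 25 ≡ 25 (mod 2201)
5^64 ≡ 25^2 = 625 ≡ 625 (mod 2201)
5^128 ≡ 625^2 = 390625 ≡ 1048 (mod 2201)
5^256 ≡ 1048^2 = 1098304 ≡ 5 (mod 2201)
5^512 ≡ 5^2 = 25 ≡ 25 (mod 2201)
5^1024 ≡ 25^2 = 625 ≡ 625 (mod 2201)
5^2048 ≡ 625^2 = 390625 ≡ 1048 (mod 2201)
2200 = 2048 + 128 + 16 + 8 in binary powers of 2.
So 5^2200 ≡ 1048 · 1048 · 5 · 1048 ≡ 1989 (mod 2201).
Since 1989 ≠ 1, base 5 is a Fermat witness: 2201 is composite.

1989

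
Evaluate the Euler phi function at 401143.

Factor: 401143 = 23 · 107 · 163.
φ(401143) = (23−1) · (107−1) · (163−1) = 22 · 106 · 162 = 377784.

377784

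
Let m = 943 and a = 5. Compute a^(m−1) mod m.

5^1 ≡ 5 (mod 943)
5^2 ≡ 5^2 = 25 ≡ 25 (mod 943)
5^4 ≡ 25^2 = 625 ≡ 625 (mod 943)
5^8 ≡ 625^2 = 390625 ≡ 223 (mod 943)
5^16 ≡ 223^2 = 49729 ≡ 693 (mod 943)
5^32 ≡ 693^2 = 480249 ≡ 262 (mod 943)
5^64 ≡ 262^2 = 68644 ≡ 748 (mod 943)
5^128 ≡ 748^2 = 559504 ≡ 305 (mod 943)
5^256 ≡ 305^2 = 93025 ≡ 611 (mod 943)
5^512 ≡ 611^2 = 373321 ≡ 836 (mod 943)
942 = 512 + 256 + 128 + 32 + 8 + 4 + 2 in binary powers of 2.
So 5^942 ≡ 836 · 611 · 305 · 262 · 223 · 625 · 25 ≡ 558 (mod 943).
Since 558 ≠ 1, base 5 is a Fermat witness: 943 is composite.

558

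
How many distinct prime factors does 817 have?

817 = 19 · 43
817 = 19 · 43, which has 2 distinct prime factors.

2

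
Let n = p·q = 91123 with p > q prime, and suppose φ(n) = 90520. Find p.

φ(n) = (p−1)(q−1) = n − (p+q) + 1, so p + q = 91123 − 90520 + 1 = 604.
p and q are the roots of t² − 604t + 91123 = 0.
Discriminant: 604² − 4·91123 = 364816 − 364492 = 324; √324 = 18.
q = (604 − 18)/2 = 293, p = (604 + 18)/2 = 311.
Check: 293 · 311 = 91123.

311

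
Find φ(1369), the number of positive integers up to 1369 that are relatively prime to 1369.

1332

Factor: 1369 = 37^2.
φ(1369) = 37^1·(37−1) = 1332.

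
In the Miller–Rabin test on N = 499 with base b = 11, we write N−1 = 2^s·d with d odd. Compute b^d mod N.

499 − 1 = 498 = 2^1 · 249, so d = 249.
11^1 ≡ 11 (mod 499)
11^2 ≡ 11^2 = 121 ≡ 121 (mod 499)
11^4 ≡ 121^2 = 14641 ≡ 170 (mod 499)
11^8 ≡ 170^2 = 28900 ≡ 457 (mod 499)
11^16 ≡ 457^2 = 208849 ≡ 267 (mod 499)
11^32 ≡ 267^2 = 71289 ≡ 431 (mod 499)
11^64 ≡ 431^2 = 185761 ≡ 133 (mod 499)
11^128 ≡ 133^2 = 17689 ≡ 224 (mod 499)
249 = 128 + 64 + 32 + 16 + 8 + 1 in binary powers of 2.
So 11^249 ≡ 224 · 133 · 431 · 267 · 457 · 11 ≡ 498 (mod 499).
Since 11^d ≡ 498 (mod 499), base 11 does not prove 499 composite.

498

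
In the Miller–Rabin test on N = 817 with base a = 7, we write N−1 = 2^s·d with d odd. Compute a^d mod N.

817 − 1 = 816 = 2^4 · 51, so d = 51.
7^1 ≡ 7 (mod 817)
7^2 ≡ 7^2 = 49 ≡ 49 (mod 817)
7^4 ≡ 49^2 = 2401 ≡ 767 (mod 817)
7^8 ≡ 767^2 = 588289 ≡ 49 (mod 817)
7^16 ≡ 49^2 = 2401 ≡ 767 (mod 817)
7^32 ≡ 767^2 = 588289 ≡ 49 (mod 817)
51 = 32 + 16 + 2 + 1 in binary powers of 2.
So 7^51 ≡ 49 · 767 · 49 · 7 ≡ 343 (mod 817).
Squaring chain: 343 → 1 → 1 → 1; never reaches −1, so base 7 is a Miller–Rabin witness that 817 is composite.

343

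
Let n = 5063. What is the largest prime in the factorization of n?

5063 = 61 · 83
83 is prime.
So 5063 = 61 · 83; the largest prime factor is 83.

83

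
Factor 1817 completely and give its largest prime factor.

79

1817 = 23 · 79
79 is prime.
So 1817 = 23 · 79; the largest prime factor is 79.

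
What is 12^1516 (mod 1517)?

127

12^1 ≡ 12 (mod 1517)
12^2 ≡ 12^2 = 144 ≡ 144 (mod 1517)
12^4 ≡ 144^2 = 20736 ≡ 1015 (mod 1517)
12^8 ≡ 1015^2 = 1030225 ≡ 182 (mod 1517)
12^16 ≡ 182^2 = 33124 ≡ 1267 (mod 1517)
12^32 ≡ 1267^2 = 1605289 ≡ 303 (mod 1517)
12^64 ≡ 303^2 = 91809 ≡ 789 (mod 1517)
12^128 ≡ 789^2 = 622521 ≡ 551 (mod 1517)
12^256 ≡ 551^2 = 303601 ≡ 201 (mod 1517)
12^512 ≡ 201^2 = 40401 ≡ 959 (mod 1517)
12^1024 ≡ 959^2 = 919681 ≡ 379 (mod 1517)
1516 = 1024 + 256 + 128 + 64 + 32 + 8 + 4 in binary powers of 2.
So 12^1516 ≡ 379 · 201 · 551 · 789 · 303 · 182 · 1015 ≡ 127 (mod 1517).
Since 127 ≠ 1, base 12 is a Fermat witness: 1517 is composite.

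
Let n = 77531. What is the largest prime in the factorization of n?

61

77531 = 31 · 2501
2501 = 41 · 61
61 is prime.
So 77531 = 31 · 41 · 61; the largest prime factor is 61.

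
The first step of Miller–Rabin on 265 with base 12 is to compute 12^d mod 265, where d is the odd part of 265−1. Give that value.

265 − 1 = 264 = 2^3 · 33, so d = 33.
12^1 ≡ 12 (mod 265)
12^2 ≡ 12^2 = 144 ≡ 144 (mod 265)
12^4 ≡ 144^2 = 20736 ≡ 66 (mod 265)
12^8 ≡ 66^2 = 4356 ≡ 116 (mod 265)
12^16 ≡ 116^2 = 13456 ≡ 206 (mod 265)
12^32 ≡ 206^2 = 42436 ≡ 36 (mod 265)
33 = 32 + 1 in binary powers of 2.
So 12^33 ≡ 36 · 12 ≡ 167 (mod 265).
Squaring chain: 167 → 64 → 121; never reaches −1, so base 12 is a Miller–Rabin witness that 265 is composite.

167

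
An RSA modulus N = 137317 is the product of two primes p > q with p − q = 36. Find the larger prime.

Since p = q + 36, we have 137317 = q(q + 36), so q² + 36q − 137317 = 0.
Discriminant: 36² + 4·137317 = 1296 + 549268 = 550564; √550564 = 742.
q = (−36 + 742)/2 = 353, and p = q + 36 = 389.
Check: 353 · 389 = 137317.

389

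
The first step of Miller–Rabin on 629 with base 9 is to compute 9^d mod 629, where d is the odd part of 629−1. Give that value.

382

629 − 1 = 628 = 2^2 · 157, so d = 157.
9^1 ≡ 9 (mod 629)
9^2 ≡ 9^2 = 81 ≡ 81 (mod 629)
9^4 ≡ 81^2 = 6561 ≡ 271 (mod 629)
9^8 ≡ 271^2 = 73441 ≡ 477 (mod 629)
9^16 ≡ 477^2 = 227529 ≡ 460 (mod 629)
9^32 ≡ 460^2 = 211600 ≡ 256 (mod 629)
9^64 ≡ 256^2 = 65536 ≡ 120 (mod 629)
9^128 ≡ 120^2 = 14400 ≡ 562 (mod 629)
157 = 128 + 16 + 8 + 4 + 1 in binary powers of 2.
So 9^157 ≡ 562 · 460 · 477 · 271 · 9 ≡ 382 (mod 629).
Squaring chain: 382 → 625; never reaches −1, so base 9 is a Miller–Rabin witness that 629 is composite.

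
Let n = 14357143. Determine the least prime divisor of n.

61

14357143 is odd.
Digit sum 28, not divisible by 3.
Ends in 3: not divisible by 5.
7: 14357143 = 7·2051020 + 3
11: 14357143 = 11·1305194 + 9
13: 14357143 = 13·1104395 + 8
17: 14357143 = 17·844537 + 14
19: 14357143 = 19·755639 + 2
23: 14357143 = 23·624223 + 14
29: 14357143 = 29·495073 + 26
31: 14357143 = 31·463133 + 20
37: 14357143 = 37·388030 + 33
41: 14357143 = 41·350174 + 9
43: 14357143 = 43·333887 + 2
47: 14357143 = 47·305471 + 6
53: 14357143 = 53·270889 + 26
59: 14357143 = 59·243341 + 24
61: 14357143 = 61·235363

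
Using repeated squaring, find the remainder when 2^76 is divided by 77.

9

2^1 ≡ 2 (mod 77)
2^2 ≡ 2^2 = 4 ≡ 4 (mod 77)
2^4 ≡ 4^2 = 16 ≡ 16 (mod 77)
2^8 ≡ 16^2 = 256 ≡ 25 (mod 77)
2^16 ≡ 25^2 = 625 ≡ 9 (mod 77)
2^32 ≡ 9^2 = 81 ≡ 4 (mod 77)
2^64 ≡ 4^2 = 16 ≡ 16 (mod 77)
76 = 64 + 8 + 4 in binary powers of 2.
So 2^76 ≡ 16 · 25 · 16 ≡ 9 (mod 77).
Since 9 ≠ 1, base 2 is a Fermat witness: 77 is composite.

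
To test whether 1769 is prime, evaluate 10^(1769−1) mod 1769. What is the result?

1184

10^1 ≡ 10 (mod 1769)
10^2 ≡ 10^2 = 100 ≡ 100 (mod 1769)
10^4 ≡ 100^2 = 10000 ≡ 1155 (mod 1769)
10^8 ≡ 1155^2 = 1334025 ≡ 199 (mod 1769)
10^16 ≡ 199^2 = 39601 ≡ 683 (mod 1769)
10^32 ≡ 683^2 = 466489 ≡ 1242 (mod 1769)
10^64 ≡ 1242^2 = 1542564 ≡ 1765 (mod 1769)
10^128 ≡ 1765^2 = 3115225 ≡ 16 (mod 1769)
10^256 ≡ 16^2 = 256 ≡ 256 (mod 1769)
10^512 ≡ 256^2 = 65536 ≡ 83 (mod 1769)
10^1024 ≡ 83^2 = 6889 ≡ 1582 (mod 1769)
1768 = 1024 + 512 + 128 + 64 + 32 + 8 in binary powers of 2.
So 10^1768 ≡ 1582 · 83 · 16 · 1765 · 1242 · 199 ≡ 1184 (mod 1769).
Since 1184 ≠ 1, base 10 is a Fermat witness: 1769 is composite.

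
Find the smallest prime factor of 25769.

73

25769 is odd.
Digit sum 29, not divisible by 3.
Ends in 9: not divisible by 5.
7: 25769 = 7·3681 + 2
11: 25769 = 11·2342 + 7
13: 25769 = 13·1982 + 3
17: 25769 = 17·1515 + 14
19: 25769 = 19·1356 + 5
23: 25769 = 23·1120 + 9
29: 25769 = 29·888 + 17
31: 25769 = 31·831 + 8
37: 25769 = 37·696 + 17
41: 25769 = 41·628 + 21
43: 25769 = 43·599 + 12
47: 25769 = 47·548 + 13
53: 25769 = 53·486 + 11
59: 25769 = 59·436 + 45
61: 25769 = 61·422 + 27
67: 25769 = 67·384 + 41
71: 25769 = 71·362 + 67
73: 25769 = 73·353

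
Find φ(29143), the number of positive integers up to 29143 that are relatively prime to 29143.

Factor: 29143 = 151 · 193.
φ(29143) = (151−1) · (193−1) = 150 · 192 = 28800.

28800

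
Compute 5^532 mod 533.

508

5^1 ≡ 5 (mod 533)
5^2 ≡ 5^2 = 25 ≡ 25 (mod 533)
5^4 ≡ 25^2 = 625 ≡ 92 (mod 533)
5^8 ≡ 92^2 = 8464 ≡ 469 (mod 533)
5^16 ≡ 469^2 = 219961 ≡ 365 (mod 533)
5^32 ≡ 365^2 = 133225 ≡ 508 (mod 533)
5^64 ≡ 508^2 = 258064 ≡ 92 (mod 533)
5^128 ≡ 92^2 = 8464 ≡ 469 (mod 533)
5^256 ≡ 469^2 = 219961 ≡ 365 (mod 533)
5^512 ≡ 365^2 = 133225 ≡ 508 (mod 533)
532 = 512 + 16 + 4 in binary powers of 2.
So 5^532 ≡ 508 · 365 · 92 ≡ 508 (mod 533).
Since 508 ≠ 1, base 5 is a Fermat witness: 533 is composite.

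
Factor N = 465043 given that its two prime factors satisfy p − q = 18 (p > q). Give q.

673

Since p = q + 18, we have 465043 = q(q + 18), so q² + 18q − 465043 = 0.
Discriminant: 18² + 4·465043 = 324 + 1860172 = 1860496; √1860496 = 1364.
q = (−18 + 1364)/2 = 673, and p = q + 18 = 691.
Check: 673 · 691 = 465043.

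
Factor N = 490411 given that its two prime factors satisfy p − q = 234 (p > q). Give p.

Since p = q + 234, we have 490411 = q(q + 234), so q² + 234q − 490411 = 0.
Discriminant: 234² + 4·490411 = 54756 + 1961644 = 2016400; √2016400 = 1420.
q = (−234 + 1420)/2 = 593, and p = q + 234 = 827.
Check: 593 · 827 = 490411.

827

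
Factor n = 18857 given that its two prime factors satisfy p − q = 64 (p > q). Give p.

Since p = q + 64, we have 18857 = q(q + 64), so q² + 64q − 18857 = 0.
Discriminant: 64² + 4·18857 = 4096 + 75428 = 79524; √79524 = 282.
q = (−64 + 282)/2 = 109, and p = q + 64 = 173.
Check: 109 · 173 = 18857.

173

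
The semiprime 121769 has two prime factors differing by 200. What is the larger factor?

463

Since p = q + 200, we have 121769 = q(q + 200), so q² + 200q − 121769 = 0.
Discriminant: 200² + 4·121769 = 40000 + 487076 = 527076; √527076 = 726.
q = (−200 + 726)/2 = 263, and p = q + 200 = 463.
Check: 263 · 463 = 121769.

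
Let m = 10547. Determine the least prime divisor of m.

10547 is odd.
Digit sum 17, not divisible by 3.
Ends in 7: not divisible by 5.
7: 10547 = 7·1506 + 5
11: 10547 = 11·958 + 9
13: 10547 = 13·811 + 4
17: 10547 = 17·620 + 7
19: 10547 = 19·555 + 2
23: 10547 = 23·458 + 13
29: 10547 = 29·363 + 20
31: 10547 = 31·340 + 7
37: 10547 = 37·285 + 2
41: 10547 = 41·257 + 10
43: 10547 = 43·245 + 12
47: 10547 = 47·224 + 19
53: 10547 = 53·199

53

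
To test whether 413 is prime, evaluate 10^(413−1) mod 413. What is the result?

186

10^1 ≡ 10 (mod 413)
10^2 ≡ 10^2 = 100 ≡ 100 (mod 413)
10^4 ≡ 100^2 = 10000 ≡ 88 (mod 413)
10^8 ≡ 88^2 = 7744 ≡ 310 (mod 413)
10^16 ≡ 310^2 = 96100 ≡ 284 (mod 413)
10^32 ≡ 284^2 = 80656 ≡ 121 (mod 413)
10^64 ≡ 121^2 = 14641 ≡ 186 (mod 413)
10^128 ≡ 186^2 = 34596 ≡ 317 (mod 413)
10^256 ≡ 317^2 = 100489 ≡ 130 (mod 413)
412 = 256 + 128 + 16 + 8 + 4 in binary powers of 2.
So 10^412 ≡ 130 · 317 · 284 · 310 · 88 ≡ 186 (mod 413).
Since 186 ≠ 1, base 10 is a Fermat witness: 413 is composite.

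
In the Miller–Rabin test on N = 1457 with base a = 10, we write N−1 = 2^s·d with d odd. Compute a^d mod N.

785

1457 − 1 = 1456 = 2^4 · 91, so d = 91.
10^1 ≡ 10 (mod 1457)
10^2 ≡ 10^2 = 100 ≡ 100 (mod 1457)
10^4 ≡ 100^2 = 10000 ≡ 1258 (mod 1457)
10^8 ≡ 1258^2 = 1582564 ≡ 262 (mod 1457)
10^16 ≡ 262^2 = 68644 ≡ 165 (mod 1457)
10^32 ≡ 165^2 = 27225 ≡ 999 (mod 1457)
10^64 ≡ 999^2 = 998001 ≡ 1413 (mod 1457)
91 = 64 + 16 + 8 + 2 + 1 in binary powers of 2.
So 10^91 ≡ 1413 · 165 · 262 · 100 · 10 ≡ 785 (mod 1457).
Squaring chain: 785 → 1371 → 111 → 665; never reaches −1, so base 10 is a Miller–Rabin witness that 1457 is composite.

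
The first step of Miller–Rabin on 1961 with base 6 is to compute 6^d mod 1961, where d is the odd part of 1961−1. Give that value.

820

1961 − 1 = 1960 = 2^3 · 245, so d = 245.
6^1 ≡ 6 (mod 1961)
6^2 ≡ 6^2 = 36 ≡ 36 (mod 1961)
6^4 ≡ 36^2 = 1296 ≡ 1296 (mod 1961)
6^8 ≡ 1296^2 = 1679616 ≡ 1000 (mod 1961)
6^16 ≡ 1000^2 = 1000000 ≡ 1851 (mod 1961)
6^32 ≡ 1851^2 = 3426201 ≡ 334 (mod 1961)
6^64 ≡ 334^2 = 111556 ≡ 1740 (mod 1961)
6^128 ≡ 1740^2 = 3027600 ≡ 1777 (mod 1961)
245 = 128 + 64 + 32 + 16 + 4 + 1 in binary powers of 2.
So 6^245 ≡ 1777 · 1740 · 334 · 1851 · 1296 · 6 ≡ 820 (mod 1961).
Squaring chain: 820 → 1738 → 704; never reaches −1, so base 6 is a Miller–Rabin witness that 1961 is composite.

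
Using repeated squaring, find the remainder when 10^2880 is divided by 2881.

1215

10^1 ≡ 10 (mod 2881)
10^2 ≡ 10^2 = 100 ≡ 100 (mod 2881)
10^4 ≡ 100^2 = 10000 ≡ 1357 (mod 2881)
10^8 ≡ 1357^2 = 1841449 ≡ 490 (mod 2881)
10^16 ≡ 490^2 = 240100 ≡ 977 (mod 2881)
10^32 ≡ 977^2 = 954529 ≡ 918 (mod 2881)
10^64 ≡ 918^2 = 842724 ≡ 1472 (mod 2881)
10^128 ≡ 1472^2 = 2166784 ≡ 272 (mod 2881)
10^256 ≡ 272^2 = 73984 ≡ 1959 (mod 2881)
10^512 ≡ 1959^2 = 3837681 ≡ 189 (mod 2881)
10^1024 ≡ 189^2 = 35721 ≡ 1149 (mod 2881)
10^2048 ≡ 1149^2 = 1320201 ≡ 703 (mod 2881)
2880 = 2048 + 512 + 256 + 64 in binary powers of 2.
So 10^2880 ≡ 703 · 189 · 1959 · 1472 ≡ 1215 (mod 2881).
Since 1215 ≠ 1, base 10 is a Fermat witness: 2881 is composite.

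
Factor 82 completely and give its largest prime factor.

82 = 2 · 41
41 is prime.
So 82 = 2 · 41; the largest prime factor is 41.

41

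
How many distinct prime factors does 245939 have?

3

245939 = 17^2 · 851
851 = 23 · 37
245939 = 17^2 · 23 · 37, which has 3 distinct prime factors.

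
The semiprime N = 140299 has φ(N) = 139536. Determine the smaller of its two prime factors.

307

φ(n) = (p−1)(q−1) = n − (p+q) + 1, so p + q = 140299 − 139536 + 1 = 764.
p and q are the roots of t² − 764t + 140299 = 0.
Discriminant: 764² − 4·140299 = 583696 − 561196 = 22500; √22500 = 150.
q = (764 − 150)/2 = 307, p = (764 + 150)/2 = 457.
Check: 307 · 457 = 140299.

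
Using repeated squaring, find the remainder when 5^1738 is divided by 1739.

474

5^1 ≡ 5 (mod 1739)
5^2 ≡ 5^2 = 25 ≡ 25 (mod 1739)
5^4 ≡ 25^2 = 625 ≡ 625 (mod 1739)
5^8 ≡ 625^2 = 390625 ≡ 1089 (mod 1739)
5^16 ≡ 1089^2 = 1185921 ≡ 1662 (mod 1739)
5^32 ≡ 1662^2 = 2762244 ≡ 712 (mod 1739)
5^64 ≡ 712^2 = 506944 ≡ 895 (mod 1739)
5^128 ≡ 895^2 = 801025 ≡ 1085 (mod 1739)
5^256 ≡ 1085^2 = 1177225 ≡ 1661 (mod 1739)
5^512 ≡ 1661^2 = 2758921 ≡ 867 (mod 1739)
5^1024 ≡ 867^2 = 751689 ≡ 441 (mod 1739)
1738 = 1024 + 512 + 128 + 64 + 8 + 2 in binary powers of 2.
So 5^1738 ≡ 441 · 867 · 1085 · 895 · 1089 · 25 ≡ 474 (mod 1739).
Since 474 ≠ 1, base 5 is a Fermat witness: 1739 is composite.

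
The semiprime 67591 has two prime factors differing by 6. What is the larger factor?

263

Since p = q + 6, we have 67591 = q(q + 6), so q² + 6q − 67591 = 0.
Discriminant: 6² + 4·67591 = 36 + 270364 = 270400; √270400 = 520.
q = (−6 + 520)/2 = 257, and p = q + 6 = 263.
Check: 257 · 263 = 67591.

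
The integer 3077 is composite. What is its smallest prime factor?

3077 is odd.
Digit sum 17, not divisible by 3.
Ends in 7: not divisible by 5.
7: 3077 = 7·439 + 4
11: 3077 = 11·279 + 8
13: 3077 = 13·236 + 9
17: 3077 = 17·181

17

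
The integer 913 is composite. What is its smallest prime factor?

11

913 is odd.
Digit sum 13, not divisible by 3.
Ends in 3: not divisible by 5.
7: 913 = 7·130 + 3
11: 913 = 11·83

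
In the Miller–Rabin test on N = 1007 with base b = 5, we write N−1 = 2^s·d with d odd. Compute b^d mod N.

137

1007 − 1 = 1006 = 2^1 · 503, so d = 503.
5^1 ≡ 5 (mod 1007)
5^2 ≡ 5^2 = 25 ≡ 25 (mod 1007)
5^4 ≡ 25^2 = 625 ≡ 625 (mod 1007)
5^8 ≡ 625^2 = 390625 ≡ 916 (mod 1007)
5^16 ≡ 916^2 = 839056 ≡ 225 (mod 1007)
5^32 ≡ 225^2 = 50625 ≡ 275 (mod 1007)
5^64 ≡ 275^2 = 75625 ≡ 100 (mod 1007)
5^128 ≡ 100^2 = 10000 ≡ 937 (mod 1007)
5^256 ≡ 937^2 = 877969 ≡ 872 (mod 1007)
503 = 256 + 128 + 64 + 32 + 16 + 4 + 2 + 1 in binary powers of 2.
So 5^503 ≡ 872 · 937 · 100 · 275 · 225 · 625 · 25 · 5 ≡ 137 (mod 1007).
Squaring chain: 137; never reaches −1, so base 5 is a Miller–Rabin witness that 1007 is composite.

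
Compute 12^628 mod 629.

268

12^1 ≡ 12 (mod 629)
12^2 ≡ 12^2 = 144 ≡ 144 (mod 629)
12^4 ≡ 144^2 = 20736 ≡ 608 (mod 629)
12^8 ≡ 608^2 = 369664 ≡ 441 (mod 629)
12^16 ≡ 441^2 = 194481 ≡ 120 (mod 629)
12^32 ≡ 120^2 = 14400 ≡ 562 (mod 629)
12^64 ≡ 562^2 = 315844 ≡ 86 (mod 629)
12^128 ≡ 86^2 = 7396 ≡ 477 (mod 629)
12^256 ≡ 477^2 = 227529 ≡ 460 (mod 629)
12^512 ≡ 460^2 = 211600 ≡ 256 (mod 629)
628 = 512 + 64 + 32 + 16 + 4 in binary powers of 2.
So 12^628 ≡ 256 · 86 · 562 · 120 · 608 ≡ 268 (mod 629).
Since 268 ≠ 1, base 12 is a Fermat witness: 629 is composite.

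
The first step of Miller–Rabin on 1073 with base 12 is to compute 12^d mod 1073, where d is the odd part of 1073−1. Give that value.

423

1073 − 1 = 1072 = 2^4 · 67, so d = 67.
12^1 ≡ 12 (mod 1073)
12^2 ≡ 12^2 = 144 ≡ 144 (mod 1073)
12^4 ≡ 144^2 = 20736 ≡ 349 (mod 1073)
12^8 ≡ 349^2 = 121801 ≡ 552 (mod 1073)
12^16 ≡ 552^2 = 304704 ≡ 1045 (mod 1073)
12^32 ≡ 1045^2 = 1092025 ≡ 784 (mod 1073)
12^64 ≡ 784^2 = 614656 ≡ 900 (mod 1073)
67 = 64 + 2 + 1 in binary powers of 2.
So 12^67 ≡ 900 · 144 · 12 ≡ 423 (mod 1073).
Squaring chain: 423 → 811 → 1045 → 784; never reaches −1, so base 12 is a Miller–Rabin witness that 1073 is composite.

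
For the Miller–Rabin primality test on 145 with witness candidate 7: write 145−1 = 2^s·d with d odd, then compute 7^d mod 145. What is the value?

107

145 − 1 = 144 = 2^4 · 9, so d = 9.
7^1 ≡ 7 (mod 145)
7^2 ≡ 7^2 = 49 ≡ 49 (mod 145)
7^4 ≡ 49^2 = 2401 ≡ 81 (mod 145)
7^8 ≡ 81^2 = 6561 ≡ 36 (mod 145)
9 = 8 + 1 in binary powers of 2.
So 7^9 ≡ 36 · 7 ≡ 107 (mod 145).
Squaring chain: 107 → 139 → 36 → 136; never reaches −1, so base 7 is a Miller–Rabin witness that 145 is composite.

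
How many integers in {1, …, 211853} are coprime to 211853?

Factor: 211853 = 23 · 61 · 151.
φ(211853) = (23−1) · (61−1) · (151−1) = 22 · 60 · 150 = 198000.

198000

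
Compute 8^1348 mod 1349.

8^1 ≡ 8 (mod 1349)
8^2 ≡ 8^2 = 64 ≡ 64 (mod 1349)
8^4 ≡ 64^2 = 4096 ≡ 49 (mod 1349)
8^8 ≡ 49^2 = 2401 ≡ 1052 (mod 1349)
8^16 ≡ 1052^2 = 1106704 ≡ 524 (mod 1349)
8^32 ≡ 524^2 = 274576 ≡ 729 (mod 1349)
8^64 ≡ 729^2 = 531441 ≡ 1284 (mod 1349)
8^128 ≡ 1284^2 = 1648656 ≡ 178 (mod 1349)
8^256 ≡ 178^2 = 31684 ≡ 657 (mod 1349)
8^512 ≡ 657^2 = 431649 ≡ 1318 (mod 1349)
8^1024 ≡ 1318^2 = 1737124 ≡ 961 (mod 1349)
1348 = 1024 + 256 + 64 + 4 in binary powers of 2.
So 8^1348 ≡ 961 · 657 · 1284 · 49 ≡ 1018 (mod 1349).
Since 1018 ≠ 1, base 8 is a Fermat witness: 1349 is composite.

1018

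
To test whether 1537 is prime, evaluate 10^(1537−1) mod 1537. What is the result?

10^1 ≡ 10 (mod 1537)
10^2 ≡ 10^2 = 100 ≡ 100 (mod 1537)
10^4 ≡ 100^2 = 10000 ≡ 778 (mod 1537)
10^8 ≡ 778^2 = 605284 ≡ 1243 (mod 1537)
10^16 ≡ 1243^2 = 1545049 ≡ 364 (mod 1537)
10^32 ≡ 364^2 = 132496 ≡ 314 (mod 1537)
10^64 ≡ 314^2 = 98596 ≡ 228 (mod 1537)
10^128 ≡ 228^2 = 51984 ≡ 1263 (mod 1537)
10^256 ≡ 1263^2 = 1595169 ≡ 1300 (mod 1537)
10^512 ≡ 1300^2 = 1690000 ≡ 837 (mod 1537)
10^1024 ≡ 837^2 = 700569 ≡ 1234 (mod 1537)
1536 = 1024 + 512 in binary powers of 2.
So 10^1536 ≡ 1234 · 837 ≡ 1531 (mod 1537).
Since 1531 ≠ 1, base 10 is a Fermat witness: 1537 is composite.

1531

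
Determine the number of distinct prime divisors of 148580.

5

148580 = 2^2 · 37145
37145 = 5 · 7429
7429 = 17 · 437
437 = 19 · 23
148580 = 2^2 · 5 · 17 · 19 · 23, which has 5 distinct prime factors.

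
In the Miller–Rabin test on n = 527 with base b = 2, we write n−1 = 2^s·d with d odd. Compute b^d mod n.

527 − 1 = 526 = 2^1 · 263, so d = 263.
2^1 ≡ 2 (mod 527)
2^2 ≡ 2^2 = 4 ≡ 4 (mod 527)
2^4 ≡ 4^2 = 16 ≡ 16 (mod 527)
2^8 ≡ 16^2 = 256 ≡ 256 (mod 527)
2^16 ≡ 256^2 = 65536 ≡ 188 (mod 527)
2^32 ≡ 188^2 = 35344 ≡ 35 (mod 527)
2^64 ≡ 35^2 = 1225 ≡ 171 (mod 527)
2^128 ≡ 171^2 = 29241 ≡ 256 (mod 527)
2^256 ≡ 256^2 = 65536 ≡ 188 (mod 527)
263 = 256 + 4 + 2 + 1 in binary powers of 2.
So 2^263 ≡ 188 · 16 · 4 · 2 ≡ 349 (mod 527).
Squaring chain: 349; never reaches −1, so base 2 is a Miller–Rabin witness that 527 is composite.

349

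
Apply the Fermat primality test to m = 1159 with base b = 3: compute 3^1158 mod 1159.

3^1 ≡ 3 (mod 1159)
3^2 ≡ 3^2 = 9 ≡ 9 (mod 1159)
3^4 ≡ 9^2 = 81 ≡ 81 (mod 1159)
3^8 ≡ 81^2 = 6561 ≡ 766 (mod 1159)
3^16 ≡ 766^2 = 586756 ≡ 302 (mod 1159)
3^32 ≡ 302^2 = 91204 ≡ 802 (mod 1159)
3^64 ≡ 802^2 = 643204 ≡ 1118 (mod 1159)
3^128 ≡ 1118^2 = 1249924 ≡ 522 (mod 1159)
3^256 ≡ 522^2 = 272484 ≡ 119 (mod 1159)
3^512 ≡ 119^2 = 14161 ≡ 253 (mod 1159)
3^1024 ≡ 253^2 = 64009 ≡ 264 (mod 1159)
1158 = 1024 + 128 + 4 + 2 in binary powers of 2.
So 3^1158 ≡ 264 · 522 · 81 · 9 ≡ 1071 (mod 1159).
Since 1071 ≠ 1, base 3 is a Fermat witness: 1159 is composite.

1071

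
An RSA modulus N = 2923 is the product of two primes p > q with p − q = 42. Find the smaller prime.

37

Since p = q + 42, we have 2923 = q(q + 42), so q² + 42q − 2923 = 0.
Discriminant: 42² + 4·2923 = 1764 + 11692 = 13456; √13456 = 116.
q = (−42 + 116)/2 = 37, and p = q + 42 = 79.
Check: 37 · 79 = 2923.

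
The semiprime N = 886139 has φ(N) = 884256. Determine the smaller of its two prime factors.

907

φ(n) = (p−1)(q−1) = n − (p+q) + 1, so p + q = 886139 − 884256 + 1 = 1884.
p and q are the roots of t² − 1884t + 886139 = 0.
Discriminant: 1884² − 4·886139 = 3549456 − 3544556 = 4900; √4900 = 70.
q = (1884 − 70)/2 = 907, p = (1884 + 70)/2 = 977.
Check: 907 · 977 = 886139.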